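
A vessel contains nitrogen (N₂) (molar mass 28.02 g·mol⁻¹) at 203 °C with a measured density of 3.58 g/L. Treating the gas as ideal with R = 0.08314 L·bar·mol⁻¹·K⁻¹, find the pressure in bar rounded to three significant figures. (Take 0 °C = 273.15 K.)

P ≈ 5.06 bar

ρ = PM/(RT) ⇒ P = ρRT/M = (3.58 × 0.08314 × 476.1) / 28.02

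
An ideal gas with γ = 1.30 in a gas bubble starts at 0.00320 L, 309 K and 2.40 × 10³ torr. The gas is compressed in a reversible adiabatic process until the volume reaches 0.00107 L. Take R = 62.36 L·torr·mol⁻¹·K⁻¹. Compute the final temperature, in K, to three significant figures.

T₂ ≈ 429 K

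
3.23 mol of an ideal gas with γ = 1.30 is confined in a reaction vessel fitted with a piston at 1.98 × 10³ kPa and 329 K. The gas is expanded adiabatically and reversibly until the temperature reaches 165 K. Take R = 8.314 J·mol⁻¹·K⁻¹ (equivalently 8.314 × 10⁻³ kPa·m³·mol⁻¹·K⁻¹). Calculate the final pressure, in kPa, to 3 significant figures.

From PV = nRT: V₁ = nRT₁/P₁ = 0.004462 m³.
Adiabatic (γ = 1.30), T V^(γ−1) and P V^γ constant: P₂ = P₁·(T₂/T₁)^(γ/(γ−1)) = 99.52 kPa; V₂ = V₁·(T₁/T₂)^(1/(γ−1)) = 0.04452 m³.

P₂ ≈ 99.5 kPa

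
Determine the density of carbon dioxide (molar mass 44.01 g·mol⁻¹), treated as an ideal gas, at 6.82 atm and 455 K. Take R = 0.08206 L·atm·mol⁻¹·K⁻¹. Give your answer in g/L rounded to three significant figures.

ρ ≈ 8.04 g/L

ρ = PM/(RT) = (6.82 × 44.01) / (0.08206 × 455.0)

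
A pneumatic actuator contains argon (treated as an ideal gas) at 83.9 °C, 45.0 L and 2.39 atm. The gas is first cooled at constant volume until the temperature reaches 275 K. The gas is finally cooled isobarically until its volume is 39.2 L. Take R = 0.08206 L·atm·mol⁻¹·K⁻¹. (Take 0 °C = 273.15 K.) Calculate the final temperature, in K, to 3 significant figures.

Convert: T₁ = 357.0 K.
V constant ⇒ P ∝ T: V₂ = V₁; P₂ = P₁·(T₂/T₁) = 1.841 atm.
Isobaric, so V/T is constant: P₃ = P₂; T₃ = T₂·(V₃/V₂) = 239.6 K.

T₃ ≈ 240 K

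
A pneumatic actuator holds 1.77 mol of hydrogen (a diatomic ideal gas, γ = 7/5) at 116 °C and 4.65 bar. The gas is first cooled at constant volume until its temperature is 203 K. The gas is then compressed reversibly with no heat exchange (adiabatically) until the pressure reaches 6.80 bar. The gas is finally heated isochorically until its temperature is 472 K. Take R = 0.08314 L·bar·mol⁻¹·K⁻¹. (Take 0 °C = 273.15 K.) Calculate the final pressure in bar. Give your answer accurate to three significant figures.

P₄ ≈ 11.8 bar

Convert: T₁ = 389.1 K.
From PV = nRT: V₁ = nRT₁/P₁ = 12.32 L.
Isochoric, so P/T is constant: V₂ = V₁; P₂ = P₁·(T₂/T₁) = 2.426 bar.
Adiabatic (γ = 7/5), T V^(γ−1) and P V^γ constant: T₃ = T₂·(P₃/P₂)^((γ−1)/γ) = 272.5 K; V₃ = V₂·(P₂/P₃)^(1/γ) = 5.898 L.
V constant ⇒ P ∝ T: V₄ = V₃; P₄ = P₃·(T₄/T₃) = 11.78 bar.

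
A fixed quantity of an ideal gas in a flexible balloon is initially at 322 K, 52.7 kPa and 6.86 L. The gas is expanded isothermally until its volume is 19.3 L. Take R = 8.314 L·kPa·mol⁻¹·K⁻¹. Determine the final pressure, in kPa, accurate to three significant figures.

T constant ⇒ Boyle's law P V = const: T₂ = T₁; P₂ = P₁·(V₁/V₂) = 18.73 kPa.

P₂ ≈ 18.7 kPa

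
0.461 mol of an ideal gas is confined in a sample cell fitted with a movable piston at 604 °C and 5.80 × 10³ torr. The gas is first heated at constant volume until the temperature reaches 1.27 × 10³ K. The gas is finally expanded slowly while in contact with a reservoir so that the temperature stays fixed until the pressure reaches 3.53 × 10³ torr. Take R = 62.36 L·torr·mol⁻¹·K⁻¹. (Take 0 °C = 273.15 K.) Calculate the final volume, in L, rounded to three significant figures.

Convert: T₁ = 877.1 K.
From PV = nRT: V₁ = nRT₁/P₁ = 4.348 L.
V constant ⇒ P ∝ T: V₂ = V₁; P₂ = P₁·(T₂/T₁) = 8398 torr.
T constant ⇒ Boyle's law P V = const: T₃ = T₂; V₃ = V₂·(P₂/P₃) = 10.34 L.

V₃ ≈ 10.3 L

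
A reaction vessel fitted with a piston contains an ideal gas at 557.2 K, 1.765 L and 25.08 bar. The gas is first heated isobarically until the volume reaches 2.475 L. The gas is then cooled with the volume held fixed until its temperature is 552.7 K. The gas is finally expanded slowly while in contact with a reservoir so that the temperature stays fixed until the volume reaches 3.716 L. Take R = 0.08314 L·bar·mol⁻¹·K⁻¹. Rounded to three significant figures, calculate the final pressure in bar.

P₄ ≈ 11.8 bar

Isobaric, so V/T is constant: P₂ = P₁; T₂ = T₁·(V₂/V₁) = 781.3 K.
Isochoric, so P/T is constant: V₃ = V₂; P₃ = P₂·(T₃/T₂) = 17.74 bar.
Isothermal, so P V is constant: T₄ = T₃; P₄ = P₃·(V₃/V₄) = 11.82 bar.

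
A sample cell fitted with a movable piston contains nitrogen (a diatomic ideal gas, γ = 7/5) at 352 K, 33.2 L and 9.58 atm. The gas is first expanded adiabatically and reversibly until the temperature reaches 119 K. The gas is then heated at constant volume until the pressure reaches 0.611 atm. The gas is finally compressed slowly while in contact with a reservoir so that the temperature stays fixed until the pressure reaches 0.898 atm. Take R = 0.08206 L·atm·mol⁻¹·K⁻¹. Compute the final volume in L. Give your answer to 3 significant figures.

Reversible adiabatic, γ = 7/5: P₂ = P₁·(T₂/T₁)^(γ/(γ−1)) = 0.2152 atm; V₂ = V₁·(T₁/T₂)^(1/(γ−1)) = 499.6 L.
V constant ⇒ P ∝ T: V₃ = V₂; T₃ = T₂·(P₃/P₂) = 337.8 K.
Isothermal, so P V is constant: T₄ = T₃; V₄ = V₃·(P₃/P₄) = 339.9 L.

V₄ ≈ 340 L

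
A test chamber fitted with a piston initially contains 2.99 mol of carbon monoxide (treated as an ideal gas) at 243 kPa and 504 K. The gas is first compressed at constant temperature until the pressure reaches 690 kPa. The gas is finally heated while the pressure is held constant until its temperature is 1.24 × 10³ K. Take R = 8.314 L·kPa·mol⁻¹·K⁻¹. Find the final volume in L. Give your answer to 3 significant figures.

V₃ ≈ 44.7 L

From PV = nRT: V₁ = nRT₁/P₁ = 51.56 L.
Isothermal, so P V is constant: T₂ = T₁; V₂ = V₁·(P₁/P₂) = 18.16 L.
Isobaric, so V/T is constant: P₃ = P₂; V₃ = V₂·(T₃/T₂) = 44.67 L.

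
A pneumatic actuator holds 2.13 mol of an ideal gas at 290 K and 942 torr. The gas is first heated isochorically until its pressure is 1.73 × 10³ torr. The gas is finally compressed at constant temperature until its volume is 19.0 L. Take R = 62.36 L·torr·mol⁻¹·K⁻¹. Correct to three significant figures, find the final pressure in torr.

From PV = nRT: V₁ = nRT₁/P₁ = 40.89 L.
Isochoric, so P/T is constant: V₂ = V₁; T₂ = T₁·(P₂/P₁) = 532.6 K.
T constant ⇒ Boyle's law P V = const: T₃ = T₂; P₃ = P₂·(V₂/V₃) = 3723 torr.

P₃ ≈ 3.72e+03 torr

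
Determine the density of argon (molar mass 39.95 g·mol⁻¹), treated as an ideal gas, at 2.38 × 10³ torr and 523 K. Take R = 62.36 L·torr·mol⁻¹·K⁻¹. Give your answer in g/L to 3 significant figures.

ρ ≈ 2.92 g/L

ρ = PM/(RT) = (2.38e+03 × 39.95) / (62.36 × 523.0)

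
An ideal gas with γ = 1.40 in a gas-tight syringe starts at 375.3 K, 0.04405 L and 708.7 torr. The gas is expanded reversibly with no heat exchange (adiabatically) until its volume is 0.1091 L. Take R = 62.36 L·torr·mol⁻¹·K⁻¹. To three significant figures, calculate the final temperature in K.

T₂ ≈ 261 K

Adiabatic (γ = 1.40), T V^(γ−1) and P V^γ constant: T₂ = T₁·(V₁/V₂)^(γ−1) = 261.1 K; P₂ = P₁·(V₁/V₂)^γ = 199.1 torr.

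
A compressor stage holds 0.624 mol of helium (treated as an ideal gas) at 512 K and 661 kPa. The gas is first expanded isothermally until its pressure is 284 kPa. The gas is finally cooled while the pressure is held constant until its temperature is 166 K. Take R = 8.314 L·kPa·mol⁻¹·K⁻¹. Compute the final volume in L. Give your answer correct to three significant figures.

From PV = nRT: V₁ = nRT₁/P₁ = 4.018 L.
Isothermal, so P V is constant: T₂ = T₁; V₂ = V₁·(P₁/P₂) = 9.353 L.
Isobaric, so V/T is constant: P₃ = P₂; V₃ = V₂·(T₃/T₂) = 3.032 L.

V₃ ≈ 3.03 L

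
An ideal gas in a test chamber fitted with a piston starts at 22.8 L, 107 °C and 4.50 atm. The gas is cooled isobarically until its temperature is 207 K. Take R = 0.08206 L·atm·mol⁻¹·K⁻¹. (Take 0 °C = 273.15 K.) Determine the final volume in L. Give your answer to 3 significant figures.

V₂ ≈ 12.4 L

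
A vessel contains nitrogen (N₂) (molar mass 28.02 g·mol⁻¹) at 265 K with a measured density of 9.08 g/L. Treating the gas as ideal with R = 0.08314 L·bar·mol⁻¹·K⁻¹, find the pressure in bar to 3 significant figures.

ρ = PM/(RT) ⇒ P = ρRT/M = (9.08 × 0.08314 × 265.0) / 28.02

P ≈ 7.14 bar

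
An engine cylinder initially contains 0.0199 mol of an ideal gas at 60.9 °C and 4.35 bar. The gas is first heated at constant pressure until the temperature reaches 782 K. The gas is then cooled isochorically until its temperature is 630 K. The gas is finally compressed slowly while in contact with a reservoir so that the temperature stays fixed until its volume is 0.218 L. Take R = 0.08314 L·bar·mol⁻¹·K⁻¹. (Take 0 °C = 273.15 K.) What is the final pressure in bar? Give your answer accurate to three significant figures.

Convert: T₁ = 334.0 K.
From PV = nRT: V₁ = nRT₁/P₁ = 0.1271 L.
Isobaric, so V/T is constant: P₂ = P₁; V₂ = V₁·(T₂/T₁) = 0.2974 L.
V constant ⇒ P ∝ T: V₃ = V₂; P₃ = P₂·(T₃/T₂) = 3.504 bar.
Isothermal, so P V is constant: T₄ = T₃; P₄ = P₃·(V₃/V₄) = 4.781 bar.

P₄ ≈ 4.78 bar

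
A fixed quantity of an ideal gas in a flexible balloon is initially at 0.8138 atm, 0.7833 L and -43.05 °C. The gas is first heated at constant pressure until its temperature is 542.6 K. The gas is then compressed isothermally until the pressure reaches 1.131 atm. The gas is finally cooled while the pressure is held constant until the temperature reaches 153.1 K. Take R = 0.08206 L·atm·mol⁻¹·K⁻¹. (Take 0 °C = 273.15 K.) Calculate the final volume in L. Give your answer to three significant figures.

V₄ ≈ 0.375 L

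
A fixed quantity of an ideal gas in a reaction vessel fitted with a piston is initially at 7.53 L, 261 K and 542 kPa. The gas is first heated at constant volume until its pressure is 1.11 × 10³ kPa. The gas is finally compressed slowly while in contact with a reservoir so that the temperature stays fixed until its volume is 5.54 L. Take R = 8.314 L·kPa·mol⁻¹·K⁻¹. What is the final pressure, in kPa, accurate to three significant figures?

P₃ ≈ 1.51e+03 kPa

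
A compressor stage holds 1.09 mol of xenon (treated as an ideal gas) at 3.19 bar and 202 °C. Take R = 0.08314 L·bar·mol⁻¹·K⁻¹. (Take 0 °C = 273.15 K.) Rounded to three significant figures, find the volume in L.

V ≈ 13.5 L

Convert: T = 475.15 K.
PV = nRT ⇒ V = nRT/P = (1.09 × 0.08314 × 475.15) / 3.19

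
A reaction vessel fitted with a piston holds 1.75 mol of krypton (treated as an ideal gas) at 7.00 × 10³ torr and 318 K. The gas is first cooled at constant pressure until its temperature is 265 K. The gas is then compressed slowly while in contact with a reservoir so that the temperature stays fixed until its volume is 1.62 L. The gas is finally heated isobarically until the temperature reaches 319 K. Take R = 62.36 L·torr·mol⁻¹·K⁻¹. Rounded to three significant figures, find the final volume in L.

From PV = nRT: V₁ = nRT₁/P₁ = 4.958 L.
Isobaric, so V/T is constant: P₂ = P₁; V₂ = V₁·(T₂/T₁) = 4.131 L.
Isothermal, so P V is constant: T₃ = T₂; P₃ = P₂·(V₂/V₃) = 1.785e+04 torr.
Isobaric, so V/T is constant: P₄ = P₃; V₄ = V₃·(T₄/T₃) = 1.950 L.

V₄ ≈ 1.95 L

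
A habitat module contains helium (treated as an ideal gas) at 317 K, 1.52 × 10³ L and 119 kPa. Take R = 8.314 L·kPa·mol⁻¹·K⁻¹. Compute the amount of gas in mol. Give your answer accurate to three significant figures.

n ≈ 68.6 mol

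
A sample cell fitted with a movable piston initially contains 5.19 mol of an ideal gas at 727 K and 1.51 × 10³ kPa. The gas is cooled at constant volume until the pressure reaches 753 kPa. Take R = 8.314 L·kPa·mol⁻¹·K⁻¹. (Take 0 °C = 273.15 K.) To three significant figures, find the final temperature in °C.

T₂ ≈ 89.4 °C

From PV = nRT: V₁ = nRT₁/P₁ = 20.77 L.
Isochoric, so P/T is constant: V₂ = V₁; T₂ = T₁·(P₂/P₁) = 362.5 K.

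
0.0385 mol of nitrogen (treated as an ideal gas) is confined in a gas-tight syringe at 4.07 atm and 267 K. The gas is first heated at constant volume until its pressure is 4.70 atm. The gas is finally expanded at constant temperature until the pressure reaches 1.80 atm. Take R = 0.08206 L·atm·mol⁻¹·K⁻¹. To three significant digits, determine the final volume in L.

V₃ ≈ 0.541 L

From PV = nRT: V₁ = nRT₁/P₁ = 0.2073 L.
V constant ⇒ P ∝ T: V₂ = V₁; T₂ = T₁·(P₂/P₁) = 308.3 K.
T constant ⇒ Boyle's law P V = const: T₃ = T₂; V₃ = V₂·(P₂/P₃) = 0.5412 L.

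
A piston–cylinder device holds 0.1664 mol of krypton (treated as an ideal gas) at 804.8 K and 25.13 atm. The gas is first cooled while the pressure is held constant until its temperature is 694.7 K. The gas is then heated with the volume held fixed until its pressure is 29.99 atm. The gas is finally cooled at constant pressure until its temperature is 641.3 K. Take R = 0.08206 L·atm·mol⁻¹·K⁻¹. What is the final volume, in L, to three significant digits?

From PV = nRT: V₁ = nRT₁/P₁ = 0.4373 L.
P constant ⇒ V ∝ T: P₂ = P₁; V₂ = V₁·(T₂/T₁) = 0.3775 L.
V constant ⇒ P ∝ T: V₃ = V₂; T₃ = T₂·(P₃/P₂) = 829.1 K.
Isobaric, so V/T is constant: P₄ = P₃; V₄ = V₃·(T₄/T₃) = 0.2920 L.

V₄ ≈ 0.292 L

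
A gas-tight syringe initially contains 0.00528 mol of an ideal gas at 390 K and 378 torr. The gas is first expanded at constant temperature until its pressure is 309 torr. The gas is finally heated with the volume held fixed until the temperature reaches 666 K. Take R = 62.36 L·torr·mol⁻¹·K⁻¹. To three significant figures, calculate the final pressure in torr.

From PV = nRT: V₁ = nRT₁/P₁ = 0.3397 L.
Isothermal, so P V is constant: T₂ = T₁; V₂ = V₁·(P₁/P₂) = 0.4156 L.
Isochoric, so P/T is constant: V₃ = V₂; P₃ = P₂·(T₃/T₂) = 527.7 torr.

P₃ ≈ 528 torr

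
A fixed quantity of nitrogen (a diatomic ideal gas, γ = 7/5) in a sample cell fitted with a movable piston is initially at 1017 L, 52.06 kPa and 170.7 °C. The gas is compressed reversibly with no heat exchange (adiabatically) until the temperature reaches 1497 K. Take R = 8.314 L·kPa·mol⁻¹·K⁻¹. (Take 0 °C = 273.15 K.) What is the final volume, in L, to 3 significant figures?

V₂ ≈ 48.7 L

Convert: T₁ = 443.8 K.
Adiabatic (γ = 7/5), T V^(γ−1) and P V^γ constant: P₂ = P₁·(T₂/T₁)^(γ/(γ−1)) = 3668 kPa; V₂ = V₁·(T₁/T₂)^(1/(γ−1)) = 48.68 L.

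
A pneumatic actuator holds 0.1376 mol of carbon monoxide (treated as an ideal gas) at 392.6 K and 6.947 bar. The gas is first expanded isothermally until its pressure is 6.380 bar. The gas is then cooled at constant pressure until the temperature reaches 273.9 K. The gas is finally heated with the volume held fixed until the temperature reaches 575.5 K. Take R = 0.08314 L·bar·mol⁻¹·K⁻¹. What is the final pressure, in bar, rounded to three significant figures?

P₄ ≈ 13.4 bar

From PV = nRT: V₁ = nRT₁/P₁ = 0.6465 L.
Isothermal, so P V is constant: T₂ = T₁; V₂ = V₁·(P₁/P₂) = 0.7040 L.
Isobaric, so V/T is constant: P₃ = P₂; V₃ = V₂·(T₃/T₂) = 0.4911 L.
Isochoric, so P/T is constant: V₄ = V₃; P₄ = P₃·(T₄/T₃) = 13.41 bar.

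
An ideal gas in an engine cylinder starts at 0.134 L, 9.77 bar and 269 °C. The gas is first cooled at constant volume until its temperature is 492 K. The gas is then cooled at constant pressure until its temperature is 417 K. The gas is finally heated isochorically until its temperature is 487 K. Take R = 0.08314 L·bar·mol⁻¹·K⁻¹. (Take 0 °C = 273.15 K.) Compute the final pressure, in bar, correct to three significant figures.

P₄ ≈ 10.4 bar

Convert: T₁ = 542.1 K.
V constant ⇒ P ∝ T: V₂ = V₁; P₂ = P₁·(T₂/T₁) = 8.866 bar.
P constant ⇒ V ∝ T: P₃ = P₂; V₃ = V₂·(T₃/T₂) = 0.1136 L.
Isochoric, so P/T is constant: V₄ = V₃; P₄ = P₃·(T₄/T₃) = 10.35 bar.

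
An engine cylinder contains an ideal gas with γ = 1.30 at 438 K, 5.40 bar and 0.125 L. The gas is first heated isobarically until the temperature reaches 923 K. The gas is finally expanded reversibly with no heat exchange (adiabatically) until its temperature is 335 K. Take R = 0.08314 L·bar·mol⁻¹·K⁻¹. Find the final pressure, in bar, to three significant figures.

P₃ ≈ 0.0668 bar

P constant ⇒ V ∝ T: P₂ = P₁; V₂ = V₁·(T₂/T₁) = 0.2634 L.
Reversible adiabatic, γ = 1.30: P₃ = P₂·(T₃/T₂)^(γ/(γ−1)) = 0.06684 bar; V₃ = V₂·(T₂/T₃)^(1/(γ−1)) = 7.724 L.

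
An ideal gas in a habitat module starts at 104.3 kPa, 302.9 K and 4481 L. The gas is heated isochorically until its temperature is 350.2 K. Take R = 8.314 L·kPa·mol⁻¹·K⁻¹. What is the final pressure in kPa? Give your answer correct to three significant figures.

P₂ ≈ 121 kPa

V constant ⇒ P ∝ T: V₂ = V₁; P₂ = P₁·(T₂/T₁) = 120.6 kPa.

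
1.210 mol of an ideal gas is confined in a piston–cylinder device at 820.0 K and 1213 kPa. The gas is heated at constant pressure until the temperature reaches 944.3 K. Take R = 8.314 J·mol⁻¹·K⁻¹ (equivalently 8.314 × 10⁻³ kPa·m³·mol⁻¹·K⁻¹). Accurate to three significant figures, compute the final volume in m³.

V₂ ≈ 0.00783 m³

From PV = nRT: V₁ = nRT₁/P₁ = 0.006801 m³.
Isobaric, so V/T is constant: P₂ = P₁; V₂ = V₁·(T₂/T₁) = 0.007831 m³.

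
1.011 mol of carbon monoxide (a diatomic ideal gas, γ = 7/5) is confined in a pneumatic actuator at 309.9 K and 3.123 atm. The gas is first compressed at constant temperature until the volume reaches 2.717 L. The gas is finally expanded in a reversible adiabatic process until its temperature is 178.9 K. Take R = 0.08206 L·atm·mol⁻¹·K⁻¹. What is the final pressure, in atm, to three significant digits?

From PV = nRT: V₁ = nRT₁/P₁ = 8.233 L.
Isothermal, so P V is constant: T₂ = T₁; P₂ = P₁·(V₁/V₂) = 9.463 atm.
Reversible adiabatic, γ = 7/5: P₃ = P₂·(T₃/T₂)^(γ/(γ−1)) = 1.383 atm; V₃ = V₂·(T₂/T₃)^(1/(γ−1)) = 10.73 L.

P₃ ≈ 1.38 atm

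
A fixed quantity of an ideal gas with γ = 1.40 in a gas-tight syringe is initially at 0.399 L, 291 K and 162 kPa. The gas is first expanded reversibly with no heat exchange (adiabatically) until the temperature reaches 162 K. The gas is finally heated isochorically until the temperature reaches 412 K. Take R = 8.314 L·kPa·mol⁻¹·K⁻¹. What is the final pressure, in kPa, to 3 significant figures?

Adiabatic (γ = 1.40), T V^(γ−1) and P V^γ constant: P₂ = P₁·(T₂/T₁)^(γ/(γ−1)) = 20.85 kPa; V₂ = V₁·(T₁/T₂)^(1/(γ−1)) = 1.726 L.
V constant ⇒ P ∝ T: V₃ = V₂; P₃ = P₂·(T₃/T₂) = 53.04 kPa.

P₃ ≈ 53.0 kPa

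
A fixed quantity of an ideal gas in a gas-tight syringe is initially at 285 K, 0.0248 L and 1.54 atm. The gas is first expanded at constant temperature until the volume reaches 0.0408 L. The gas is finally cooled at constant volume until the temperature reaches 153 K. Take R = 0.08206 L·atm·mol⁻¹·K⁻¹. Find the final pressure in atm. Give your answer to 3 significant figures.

P₃ ≈ 0.503 atm

T constant ⇒ Boyle's law P V = const: T₂ = T₁; P₂ = P₁·(V₁/V₂) = 0.9361 atm.
V constant ⇒ P ∝ T: V₃ = V₂; P₃ = P₂·(T₃/T₂) = 0.5025 atm.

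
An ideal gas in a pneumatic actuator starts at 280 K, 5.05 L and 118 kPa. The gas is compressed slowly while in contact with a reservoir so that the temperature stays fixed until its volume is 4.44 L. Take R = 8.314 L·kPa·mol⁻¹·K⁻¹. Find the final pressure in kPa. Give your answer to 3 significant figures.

Isothermal, so P V is constant: T₂ = T₁; P₂ = P₁·(V₁/V₂) = 134.2 kPa.

P₂ ≈ 134 kPa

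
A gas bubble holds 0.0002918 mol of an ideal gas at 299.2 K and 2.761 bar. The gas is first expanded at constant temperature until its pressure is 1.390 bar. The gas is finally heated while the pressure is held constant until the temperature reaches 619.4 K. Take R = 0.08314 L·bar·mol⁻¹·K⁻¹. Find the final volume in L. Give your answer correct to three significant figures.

V₃ ≈ 0.0108 L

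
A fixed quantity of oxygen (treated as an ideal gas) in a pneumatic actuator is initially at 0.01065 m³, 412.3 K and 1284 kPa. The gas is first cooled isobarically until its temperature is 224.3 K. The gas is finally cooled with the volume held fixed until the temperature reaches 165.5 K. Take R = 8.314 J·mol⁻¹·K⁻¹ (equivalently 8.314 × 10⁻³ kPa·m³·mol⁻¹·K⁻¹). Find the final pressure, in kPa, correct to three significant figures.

P constant ⇒ V ∝ T: P₂ = P₁; V₂ = V₁·(T₂/T₁) = 0.005794 m³.
Isochoric, so P/T is constant: V₃ = V₂; P₃ = P₂·(T₃/T₂) = 947.4 kPa.

P₃ ≈ 947 kPa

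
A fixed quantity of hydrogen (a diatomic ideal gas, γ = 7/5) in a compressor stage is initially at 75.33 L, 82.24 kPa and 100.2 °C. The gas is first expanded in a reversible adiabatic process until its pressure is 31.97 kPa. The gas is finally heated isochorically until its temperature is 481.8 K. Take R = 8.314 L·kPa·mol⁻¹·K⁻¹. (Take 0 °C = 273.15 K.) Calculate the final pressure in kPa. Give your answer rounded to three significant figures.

P₃ ≈ 54.0 kPa

Convert: T₁ = 373.3 K.
Reversible adiabatic, γ = 7/5: T₂ = T₁·(P₂/P₁)^((γ−1)/γ) = 285.0 K; V₂ = V₁·(P₁/P₂)^(1/γ) = 147.9 L.
Isochoric, so P/T is constant: V₃ = V₂; P₃ = P₂·(T₃/T₂) = 54.04 kPa.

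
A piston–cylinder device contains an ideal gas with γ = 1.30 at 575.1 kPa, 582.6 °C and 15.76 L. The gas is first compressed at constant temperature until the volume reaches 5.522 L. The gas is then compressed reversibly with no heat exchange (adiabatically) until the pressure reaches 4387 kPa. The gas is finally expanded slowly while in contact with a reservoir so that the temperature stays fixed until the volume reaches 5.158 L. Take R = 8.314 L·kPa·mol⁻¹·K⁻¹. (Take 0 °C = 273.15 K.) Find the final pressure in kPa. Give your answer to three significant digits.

P₄ ≈ 2.20e+03 kPa

Convert: T₁ = 855.8 K.
Isothermal, so P V is constant: T₂ = T₁; P₂ = P₁·(V₁/V₂) = 1641 kPa.
Adiabatic (γ = 1.30), T V^(γ−1) and P V^γ constant: T₃ = T₂·(P₃/P₂)^((γ−1)/γ) = 1074 K; V₃ = V₂·(P₂/P₃)^(1/γ) = 2.592 L.
T constant ⇒ Boyle's law P V = const: T₄ = T₃; P₄ = P₃·(V₃/V₄) = 2205 kPa.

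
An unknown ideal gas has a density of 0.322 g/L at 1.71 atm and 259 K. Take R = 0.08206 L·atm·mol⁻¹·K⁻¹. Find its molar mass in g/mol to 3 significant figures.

ρ = PM/(RT) ⇒ M = ρRT/P = (0.322 × 0.08206 × 259.0) / 1.71

M ≈ 4.00 g/mol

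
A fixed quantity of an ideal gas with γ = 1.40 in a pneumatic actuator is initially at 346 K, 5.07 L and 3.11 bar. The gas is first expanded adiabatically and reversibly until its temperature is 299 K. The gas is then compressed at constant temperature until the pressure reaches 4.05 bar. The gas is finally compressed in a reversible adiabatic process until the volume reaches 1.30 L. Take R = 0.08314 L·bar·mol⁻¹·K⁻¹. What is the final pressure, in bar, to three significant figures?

Adiabatic (γ = 1.40), T V^(γ−1) and P V^γ constant: P₂ = P₁·(T₂/T₁)^(γ/(γ−1)) = 1.866 bar; V₂ = V₁·(T₁/T₂)^(1/(γ−1)) = 7.303 L.
T constant ⇒ Boyle's law P V = const: T₃ = T₂; V₃ = V₂·(P₂/P₃) = 3.364 L.
Reversible adiabatic, γ = 1.40: T₄ = T₃·(V₃/V₄)^(γ−1) = 437.4 K; P₄ = P₃·(V₃/V₄)^γ = 15.33 bar.

P₄ ≈ 15.3 bar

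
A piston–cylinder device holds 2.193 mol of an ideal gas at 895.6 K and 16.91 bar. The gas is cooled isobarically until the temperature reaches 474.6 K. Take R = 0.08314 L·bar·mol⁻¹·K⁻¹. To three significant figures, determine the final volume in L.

From PV = nRT: V₁ = nRT₁/P₁ = 9.656 L.
Isobaric, so V/T is constant: P₂ = P₁; V₂ = V₁·(T₂/T₁) = 5.117 L.

V₂ ≈ 5.12 L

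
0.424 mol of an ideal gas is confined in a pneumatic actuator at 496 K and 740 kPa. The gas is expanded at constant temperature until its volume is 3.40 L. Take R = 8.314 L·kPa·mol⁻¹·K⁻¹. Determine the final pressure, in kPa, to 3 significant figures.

P₂ ≈ 514 kPa

From PV = nRT: V₁ = nRT₁/P₁ = 2.363 L.
Isothermal, so P V is constant: T₂ = T₁; P₂ = P₁·(V₁/V₂) = 514.3 kPa.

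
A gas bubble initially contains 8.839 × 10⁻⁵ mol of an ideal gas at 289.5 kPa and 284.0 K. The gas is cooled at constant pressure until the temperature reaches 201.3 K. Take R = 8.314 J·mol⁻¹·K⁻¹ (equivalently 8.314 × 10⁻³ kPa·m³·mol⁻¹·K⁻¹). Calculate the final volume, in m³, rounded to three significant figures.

V₂ ≈ 5.11e-07 m³

From PV = nRT: V₁ = nRT₁/P₁ = 7.209e-07 m³.
P constant ⇒ V ∝ T: P₂ = P₁; V₂ = V₁·(T₂/T₁) = 5.110e-07 m³.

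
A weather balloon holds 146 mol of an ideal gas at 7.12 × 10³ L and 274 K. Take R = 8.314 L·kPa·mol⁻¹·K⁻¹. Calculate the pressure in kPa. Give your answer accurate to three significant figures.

P ≈ 46.7 kPa

PV = nRT ⇒ P = nRT/V = (146 × 8.314 × 274) / 7.12e+03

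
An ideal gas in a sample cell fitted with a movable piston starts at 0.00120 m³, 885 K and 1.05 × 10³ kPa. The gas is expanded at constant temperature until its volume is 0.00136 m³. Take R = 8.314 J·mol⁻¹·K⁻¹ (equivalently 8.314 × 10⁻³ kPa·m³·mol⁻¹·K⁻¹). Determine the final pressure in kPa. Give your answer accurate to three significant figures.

P₂ ≈ 926 kPa

T constant ⇒ Boyle's law P V = const: T₂ = T₁; P₂ = P₁·(V₁/V₂) = 926.5 kPa.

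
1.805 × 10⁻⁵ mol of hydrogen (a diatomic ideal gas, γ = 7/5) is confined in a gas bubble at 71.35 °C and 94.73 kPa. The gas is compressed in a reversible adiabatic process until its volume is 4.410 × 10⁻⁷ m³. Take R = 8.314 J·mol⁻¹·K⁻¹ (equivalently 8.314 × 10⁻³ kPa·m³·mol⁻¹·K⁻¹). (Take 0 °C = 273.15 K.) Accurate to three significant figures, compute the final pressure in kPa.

Convert: T₁ = 344.5 K.
From PV = nRT: V₁ = nRT₁/P₁ = 5.457e-07 m³.
Reversible adiabatic, γ = 7/5: T₂ = T₁·(V₁/V₂)^(γ−1) = 375.2 K; P₂ = P₁·(V₁/V₂)^γ = 127.7 kPa.

P₂ ≈ 128 kPa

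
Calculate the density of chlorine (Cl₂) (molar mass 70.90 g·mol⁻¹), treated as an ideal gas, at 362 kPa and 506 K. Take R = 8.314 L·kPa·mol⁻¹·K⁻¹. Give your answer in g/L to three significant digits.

ρ = PM/(RT) = (362 × 70.90) / (8.314 × 506.0)

ρ ≈ 6.10 g/L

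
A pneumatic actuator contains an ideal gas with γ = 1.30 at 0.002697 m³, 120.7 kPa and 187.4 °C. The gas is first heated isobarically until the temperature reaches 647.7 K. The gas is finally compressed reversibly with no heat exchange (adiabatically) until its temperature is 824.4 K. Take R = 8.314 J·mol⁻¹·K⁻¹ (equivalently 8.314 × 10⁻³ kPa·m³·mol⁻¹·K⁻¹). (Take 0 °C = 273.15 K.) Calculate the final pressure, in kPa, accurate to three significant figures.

Convert: T₁ = 460.5 K.
Isobaric, so V/T is constant: P₂ = P₁; V₂ = V₁·(T₂/T₁) = 0.003793 m³.
Reversible adiabatic, γ = 1.30: P₃ = P₂·(T₃/T₂)^(γ/(γ−1)) = 343.3 kPa; V₃ = V₂·(T₂/T₃)^(1/(γ−1)) = 0.001697 m³.

P₃ ≈ 343 kPa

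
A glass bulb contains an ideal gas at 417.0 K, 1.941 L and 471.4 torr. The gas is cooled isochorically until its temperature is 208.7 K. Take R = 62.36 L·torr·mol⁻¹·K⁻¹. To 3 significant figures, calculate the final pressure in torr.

P₂ ≈ 236 torr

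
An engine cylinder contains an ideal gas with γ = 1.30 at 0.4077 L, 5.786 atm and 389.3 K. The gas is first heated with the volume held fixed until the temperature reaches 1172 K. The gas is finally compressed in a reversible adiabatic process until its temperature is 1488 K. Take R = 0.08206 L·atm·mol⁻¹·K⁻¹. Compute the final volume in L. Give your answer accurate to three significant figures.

V₃ ≈ 0.184 L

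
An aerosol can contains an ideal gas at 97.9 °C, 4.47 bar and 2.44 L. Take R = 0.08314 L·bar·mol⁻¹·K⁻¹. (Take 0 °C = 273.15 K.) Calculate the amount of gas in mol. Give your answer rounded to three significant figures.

n ≈ 0.354 mol

Convert: T = 371.05 K.
PV = nRT ⇒ n = PV/(RT) = (4.47 × 2.44) / (0.08314 × 371.05)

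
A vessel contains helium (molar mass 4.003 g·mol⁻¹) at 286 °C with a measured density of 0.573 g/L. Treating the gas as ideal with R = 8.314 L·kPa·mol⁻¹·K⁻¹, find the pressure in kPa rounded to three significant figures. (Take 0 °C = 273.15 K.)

P ≈ 665 kPa

ρ = PM/(RT) ⇒ P = ρRT/M = (0.573 × 8.314 × 559.1) / 4.003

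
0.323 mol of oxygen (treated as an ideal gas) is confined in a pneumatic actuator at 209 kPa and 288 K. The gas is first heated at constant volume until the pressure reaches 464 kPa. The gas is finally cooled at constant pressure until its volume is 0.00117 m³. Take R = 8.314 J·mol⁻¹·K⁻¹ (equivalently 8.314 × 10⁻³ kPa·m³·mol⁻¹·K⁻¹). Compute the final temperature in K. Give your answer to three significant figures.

From PV = nRT: V₁ = nRT₁/P₁ = 0.003700 m³.
V constant ⇒ P ∝ T: V₂ = V₁; T₂ = T₁·(P₂/P₁) = 639.4 K.
Isobaric, so V/T is constant: P₃ = P₂; T₃ = T₂·(V₃/V₂) = 202.2 K.

T₃ ≈ 202 K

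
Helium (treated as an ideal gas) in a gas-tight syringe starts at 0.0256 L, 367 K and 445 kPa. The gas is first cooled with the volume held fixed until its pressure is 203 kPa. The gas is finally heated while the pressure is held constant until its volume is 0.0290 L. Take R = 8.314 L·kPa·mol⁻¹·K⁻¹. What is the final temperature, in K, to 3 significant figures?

T₃ ≈ 190 K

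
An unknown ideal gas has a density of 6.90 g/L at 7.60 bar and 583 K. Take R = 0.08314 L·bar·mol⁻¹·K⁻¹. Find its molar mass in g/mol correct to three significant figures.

M ≈ 44.0 g/mol

ρ = PM/(RT) ⇒ M = ρRT/P = (6.90 × 0.08314 × 583.0) / 7.60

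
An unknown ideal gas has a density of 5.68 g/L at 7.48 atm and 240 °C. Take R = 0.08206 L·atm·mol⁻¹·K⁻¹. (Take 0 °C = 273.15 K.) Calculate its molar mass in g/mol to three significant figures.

M ≈ 32.0 g/mol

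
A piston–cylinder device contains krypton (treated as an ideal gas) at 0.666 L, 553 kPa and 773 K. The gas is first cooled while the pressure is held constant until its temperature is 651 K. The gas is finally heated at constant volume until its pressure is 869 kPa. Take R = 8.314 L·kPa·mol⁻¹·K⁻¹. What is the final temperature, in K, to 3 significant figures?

Isobaric, so V/T is constant: P₂ = P₁; V₂ = V₁·(T₂/T₁) = 0.5609 L.
V constant ⇒ P ∝ T: V₃ = V₂; T₃ = T₂·(P₃/P₂) = 1023 K.

T₃ ≈ 1.02e+03 K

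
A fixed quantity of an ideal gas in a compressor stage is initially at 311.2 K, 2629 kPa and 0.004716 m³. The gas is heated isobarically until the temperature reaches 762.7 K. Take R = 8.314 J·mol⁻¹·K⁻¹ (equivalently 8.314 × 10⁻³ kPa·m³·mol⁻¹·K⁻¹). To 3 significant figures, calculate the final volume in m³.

V₂ ≈ 0.0116 m³

Isobaric, so V/T is constant: P₂ = P₁; V₂ = V₁·(T₂/T₁) = 0.01156 m³.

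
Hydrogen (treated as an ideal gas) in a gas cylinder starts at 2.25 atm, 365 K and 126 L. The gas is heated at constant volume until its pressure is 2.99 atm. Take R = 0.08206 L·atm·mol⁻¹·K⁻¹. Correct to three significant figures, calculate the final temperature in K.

V constant ⇒ P ∝ T: V₂ = V₁; T₂ = T₁·(P₂/P₁) = 485.0 K.

T₂ ≈ 485 K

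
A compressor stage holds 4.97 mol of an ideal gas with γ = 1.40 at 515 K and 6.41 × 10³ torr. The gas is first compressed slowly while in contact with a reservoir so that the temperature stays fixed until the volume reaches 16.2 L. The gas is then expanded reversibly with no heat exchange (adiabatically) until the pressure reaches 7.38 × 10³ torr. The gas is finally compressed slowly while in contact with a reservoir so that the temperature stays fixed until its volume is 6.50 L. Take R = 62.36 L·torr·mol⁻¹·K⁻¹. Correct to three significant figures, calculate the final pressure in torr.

P₄ ≈ 2.26e+04 torr

From PV = nRT: V₁ = nRT₁/P₁ = 24.90 L.
Isothermal, so P V is constant: T₂ = T₁; P₂ = P₁·(V₁/V₂) = 9853 torr.
Adiabatic (γ = 1.40), T V^(γ−1) and P V^γ constant: T₃ = T₂·(P₃/P₂)^((γ−1)/γ) = 474.2 K; V₃ = V₂·(P₂/P₃)^(1/γ) = 19.91 L.
Isothermal, so P V is constant: T₄ = T₃; P₄ = P₃·(V₃/V₄) = 2.261e+04 torr.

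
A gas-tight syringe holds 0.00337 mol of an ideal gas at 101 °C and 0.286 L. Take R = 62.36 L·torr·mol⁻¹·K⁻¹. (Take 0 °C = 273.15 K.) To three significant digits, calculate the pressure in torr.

P ≈ 275 torr

Convert: T = 374.15 K.
PV = nRT ⇒ P = nRT/V = (0.00337 × 62.36 × 374.15) / 0.286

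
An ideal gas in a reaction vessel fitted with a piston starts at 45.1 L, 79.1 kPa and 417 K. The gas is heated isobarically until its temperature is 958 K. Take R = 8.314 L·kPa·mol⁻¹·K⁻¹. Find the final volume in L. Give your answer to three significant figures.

P constant ⇒ V ∝ T: P₂ = P₁; V₂ = V₁·(T₂/T₁) = 103.6 L.

V₂ ≈ 104 L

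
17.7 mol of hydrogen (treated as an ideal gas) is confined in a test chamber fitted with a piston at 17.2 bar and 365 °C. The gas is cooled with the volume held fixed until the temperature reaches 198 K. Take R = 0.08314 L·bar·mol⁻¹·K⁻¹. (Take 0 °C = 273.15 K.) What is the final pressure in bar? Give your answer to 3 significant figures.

P₂ ≈ 5.34 bar

Convert: T₁ = 638.1 K.
From PV = nRT: V₁ = nRT₁/P₁ = 54.60 L.
Isochoric, so P/T is constant: V₂ = V₁; P₂ = P₁·(T₂/T₁) = 5.337 bar.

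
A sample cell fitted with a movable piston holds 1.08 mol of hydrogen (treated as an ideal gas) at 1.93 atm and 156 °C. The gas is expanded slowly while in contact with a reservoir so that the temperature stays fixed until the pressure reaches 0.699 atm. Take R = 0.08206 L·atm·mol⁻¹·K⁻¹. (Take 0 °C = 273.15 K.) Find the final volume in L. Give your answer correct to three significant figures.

Convert: T₁ = 429.1 K.
From PV = nRT: V₁ = nRT₁/P₁ = 19.71 L.
T constant ⇒ Boyle's law P V = const: T₂ = T₁; V₂ = V₁·(P₁/P₂) = 54.41 L.

V₂ ≈ 54.4 L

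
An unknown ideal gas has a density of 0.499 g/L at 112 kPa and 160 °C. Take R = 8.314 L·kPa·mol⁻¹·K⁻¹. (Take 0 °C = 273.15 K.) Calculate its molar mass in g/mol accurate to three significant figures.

M ≈ 16.0 g/mol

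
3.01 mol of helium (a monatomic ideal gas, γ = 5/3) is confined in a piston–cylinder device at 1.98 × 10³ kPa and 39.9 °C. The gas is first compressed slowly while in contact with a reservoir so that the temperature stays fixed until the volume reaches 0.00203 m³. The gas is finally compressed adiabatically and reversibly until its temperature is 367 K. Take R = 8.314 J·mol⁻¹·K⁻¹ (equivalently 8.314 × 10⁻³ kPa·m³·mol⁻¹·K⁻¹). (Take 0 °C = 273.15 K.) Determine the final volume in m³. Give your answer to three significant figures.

V₃ ≈ 0.00160 m³

Convert: T₁ = 313.0 K.
From PV = nRT: V₁ = nRT₁/P₁ = 0.003957 m³.
Isothermal, so P V is constant: T₂ = T₁; P₂ = P₁·(V₁/V₂) = 3859 kPa.
Reversible adiabatic, γ = 5/3: P₃ = P₂·(T₃/T₂)^(γ/(γ−1)) = 5743 kPa; V₃ = V₂·(T₂/T₃)^(1/(γ−1)) = 0.001599 m³.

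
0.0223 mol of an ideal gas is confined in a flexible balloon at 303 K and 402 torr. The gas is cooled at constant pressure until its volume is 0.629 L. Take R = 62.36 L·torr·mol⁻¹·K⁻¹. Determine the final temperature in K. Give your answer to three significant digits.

T₂ ≈ 182 K

From PV = nRT: V₁ = nRT₁/P₁ = 1.048 L.
P constant ⇒ V ∝ T: P₂ = P₁; T₂ = T₁·(V₂/V₁) = 181.8 K.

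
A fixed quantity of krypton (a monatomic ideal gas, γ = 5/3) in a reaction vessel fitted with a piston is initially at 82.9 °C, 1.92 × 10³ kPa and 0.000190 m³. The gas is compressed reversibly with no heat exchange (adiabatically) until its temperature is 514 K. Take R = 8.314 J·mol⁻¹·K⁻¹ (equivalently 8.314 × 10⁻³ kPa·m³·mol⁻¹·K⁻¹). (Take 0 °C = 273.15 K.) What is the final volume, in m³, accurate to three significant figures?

V₂ ≈ 0.000110 m³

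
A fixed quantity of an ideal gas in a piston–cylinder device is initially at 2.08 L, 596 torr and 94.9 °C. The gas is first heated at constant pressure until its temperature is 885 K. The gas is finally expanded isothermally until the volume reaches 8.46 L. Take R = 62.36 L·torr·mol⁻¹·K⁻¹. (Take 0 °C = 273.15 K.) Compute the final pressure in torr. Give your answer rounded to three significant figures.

Convert: T₁ = 368.0 K.
Isobaric, so V/T is constant: P₂ = P₁; V₂ = V₁·(T₂/T₁) = 5.001 L.
Isothermal, so P V is constant: T₃ = T₂; P₃ = P₂·(V₂/V₃) = 352.4 torr.

P₃ ≈ 352 torr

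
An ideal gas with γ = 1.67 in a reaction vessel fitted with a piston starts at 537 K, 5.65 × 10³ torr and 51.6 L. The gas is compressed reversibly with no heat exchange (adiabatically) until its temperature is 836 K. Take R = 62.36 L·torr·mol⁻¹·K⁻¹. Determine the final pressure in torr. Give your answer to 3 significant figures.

Reversible adiabatic, γ = 1.67: P₂ = P₁·(T₂/T₁)^(γ/(γ−1)) = 1.703e+04 torr; V₂ = V₁·(T₁/T₂)^(1/(γ−1)) = 26.65 L.

P₂ ≈ 1.70e+04 torr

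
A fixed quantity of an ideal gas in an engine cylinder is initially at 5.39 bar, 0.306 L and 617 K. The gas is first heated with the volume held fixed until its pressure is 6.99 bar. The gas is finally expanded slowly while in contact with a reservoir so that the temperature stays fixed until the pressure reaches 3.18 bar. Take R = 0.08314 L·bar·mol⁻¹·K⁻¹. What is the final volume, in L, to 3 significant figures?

Isochoric, so P/T is constant: V₂ = V₁; T₂ = T₁·(P₂/P₁) = 800.2 K.
T constant ⇒ Boyle's law P V = const: T₃ = T₂; V₃ = V₂·(P₂/P₃) = 0.6726 L.

V₃ ≈ 0.673 L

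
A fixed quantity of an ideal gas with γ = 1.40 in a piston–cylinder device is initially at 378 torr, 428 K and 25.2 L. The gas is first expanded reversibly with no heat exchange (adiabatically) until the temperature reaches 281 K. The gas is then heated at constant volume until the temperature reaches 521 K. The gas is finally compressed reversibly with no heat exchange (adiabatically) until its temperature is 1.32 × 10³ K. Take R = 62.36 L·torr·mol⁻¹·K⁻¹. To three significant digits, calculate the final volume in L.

V₄ ≈ 7.06 L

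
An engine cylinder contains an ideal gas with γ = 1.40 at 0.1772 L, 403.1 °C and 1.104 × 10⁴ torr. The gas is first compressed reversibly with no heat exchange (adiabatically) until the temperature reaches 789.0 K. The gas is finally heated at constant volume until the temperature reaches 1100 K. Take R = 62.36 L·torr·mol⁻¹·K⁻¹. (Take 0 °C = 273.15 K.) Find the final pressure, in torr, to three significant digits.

P₃ ≈ 2.64e+04 torr

Convert: T₁ = 676.2 K.
Adiabatic (γ = 1.40), T V^(γ−1) and P V^γ constant: P₂ = P₁·(T₂/T₁)^(γ/(γ−1)) = 1.894e+04 torr; V₂ = V₁·(T₁/T₂)^(1/(γ−1)) = 0.1205 L.
V constant ⇒ P ∝ T: V₃ = V₂; P₃ = P₂·(T₃/T₂) = 2.640e+04 torr.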